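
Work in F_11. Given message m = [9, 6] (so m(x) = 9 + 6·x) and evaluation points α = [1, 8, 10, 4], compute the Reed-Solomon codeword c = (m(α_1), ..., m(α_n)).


c = [4, 2, 3, 0]

Message polynomial: m(x) = 9 + 6·x (mod 11).
For each evaluation point α_i, compute m(α_i) mod 11:
  α_1 = 1: Horner steps 6 → 4, so m(1) = 4.
  α_2 = 8: Horner steps 6 → 2, so m(8) = 2.
  α_3 = 10: Horner steps 6 → 3, so m(10) = 3.
  α_4 = 4: Horner steps 6 → 0, so m(4) = 0.
Codeword c = [4, 2, 3, 0] ∈ F_11^4.


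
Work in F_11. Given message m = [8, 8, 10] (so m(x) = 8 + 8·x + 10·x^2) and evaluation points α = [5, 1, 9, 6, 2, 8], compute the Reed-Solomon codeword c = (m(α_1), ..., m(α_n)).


c = [1, 4, 10, 9, 9, 8]

Message polynomial: m(x) = 8 + 8·x + 10·x^2 (mod 11).
For each evaluation point α_i, compute m(α_i) mod 11:
  α_1 = 5: Horner steps 10 → 3 → 1, so m(5) = 1.
  α_2 = 1: Horner steps 10 → 7 → 4, so m(1) = 4.
  α_3 = 9: Horner steps 10 → 10 → 10, so m(9) = 10.
  α_4 = 6: Horner steps 10 → 2 → 9, so m(6) = 9.
  α_5 = 2: Horner steps 10 → 6 → 9, so m(2) = 9.
  α_6 = 8: Horner steps 10 → 0 → 8, so m(8) = 8.
Codeword c = [1, 4, 10, 9, 9, 8] ∈ F_11^6.


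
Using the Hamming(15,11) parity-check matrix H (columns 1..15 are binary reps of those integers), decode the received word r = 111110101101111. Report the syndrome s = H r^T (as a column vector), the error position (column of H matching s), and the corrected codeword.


s = (0, 1, 0, 1)^T, error position = 5, corrected codeword c = 111100101101111

Compute s = H r^T mod 2 one row at a time:
  s_1 = 0 + 1 + 1 + 0 + 1 + 1 + 1 + 1 = 6 ≡ 0 (mod 2).
  s_2 = 1 + 1 + 0 + 1 + 1 + 1 + 1 + 1 = 7 ≡ 1 (mod 2).
  s_3 = 1 + 1 + 0 + 1 + 1 + 0 + 1 + 1 = 6 ≡ 0 (mod 2).
  s_4 = 1 + 1 + 1 + 1 + 1 + 0 + 1 + 1 = 7 ≡ 1 (mod 2).
s = (0, 1, 0, 1)^T — this equals column 5 of H (binary 0101), so error is at position 5.
Correct: flip bit 5 of r = 111110101101111 to get c = 111100101101111.


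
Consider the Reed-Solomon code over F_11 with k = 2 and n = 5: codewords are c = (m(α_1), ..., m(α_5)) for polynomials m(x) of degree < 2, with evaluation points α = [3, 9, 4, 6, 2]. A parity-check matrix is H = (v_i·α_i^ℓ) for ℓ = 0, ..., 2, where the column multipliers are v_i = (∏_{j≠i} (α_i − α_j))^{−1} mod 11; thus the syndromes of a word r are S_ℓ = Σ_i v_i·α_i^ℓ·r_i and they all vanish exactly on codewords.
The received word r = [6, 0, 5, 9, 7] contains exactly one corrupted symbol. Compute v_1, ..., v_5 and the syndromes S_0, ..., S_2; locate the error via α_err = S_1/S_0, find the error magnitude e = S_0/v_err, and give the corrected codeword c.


S = (10, 5, 8), error at position 4, error magnitude e = 6, c = [6, 0, 5, 3, 7].

Step 1: column multipliers v_i = (∏_{j≠i}(α_i − α_j))^{−1} mod 11.
  i = 1 (α = 3): (3−9)(3−4)(3−6)(3−2) = (−6)·(−1)·(−3)·1 = −18 ≡ 4, so v_1 = 4^{−1} = 3 (mod 11).
  i = 2 (α = 9): (9−3)(9−4)(9−6)(9−2) = 6·5·3·7 = 630 ≡ 3, so v_2 = 3^{−1} = 4 (mod 11).
  i = 3 (α = 4): (4−3)(4−9)(4−6)(4−2) = 1·(−5)·(−2)·2 = 20 ≡ 9, so v_3 = 9^{−1} = 5 (mod 11).
  i = 4 (α = 6): (6−3)(6−9)(6−4)(6−2) = 3·(−3)·2·4 = −72 ≡ 5, so v_4 = 5^{−1} = 9 (mod 11).
  i = 5 (α = 2): (2−3)(2−9)(2−4)(2−6) = (−1)·(−7)·(−2)·(−4) = 56 ≡ 1, so v_5 = 1^{−1} = 1 (mod 11).
  v = [3, 4, 5, 9, 1].
Step 2: syndromes of r = [6, 0, 5, 9, 7] (all sums mod 11).
  S_0 = Σ v_i r_i = 3·6 + 4·0 + 5·5 + 9·9 + 1·7 = 131 ≡ 10.
  S_1 = Σ v_i α_i r_i = 3·3·6 + 4·9·0 + 5·4·5 + 9·6·9 + 1·2·7 = 654 ≡ 5.
  α_i^2 mod 11 = [9, 4, 5, 3, 4].
  S_2 = Σ v_i α_i^2 r_i = 3·9·6 + 4·4·0 + 5·5·5 + 9·3·9 + 1·4·7 = 558 ≡ 8.
  S = (10, 5, 8) ≠ 0, so r is not a codeword (an error is present).
Step 3: locate the error. For a single error e at position i, S_ℓ = v_i·e·α_i^ℓ, so α_err = S_1/S_0.
  S_0^{−1} = 10^{−1} = 10 (mod 11), so α_err = 5·10 = 50 ≡ 6 = α_4. Error position i = 4.
  Consistency check: S_2/S_1 = 8·9 = 72 ≡ 6 = α_err ✓ (single-error assumption holds).
Step 4: error magnitude e = S_0/v_4 = S_0·∏_{j≠4}(α_4 − α_j) = 10·5 = 50 ≡ 6 (mod 11).
Step 5: correct position 4: c_4 = r_4 − e = 9 − 6 ≡ 3 (mod 11). Hence c = [6, 0, 5, 3, 7].
  Check: interpolating c through the α_i gives m(x) = 9 + 10·x (degree < 2) with m(α_i) = c_i for every i, so c is indeed a codeword.


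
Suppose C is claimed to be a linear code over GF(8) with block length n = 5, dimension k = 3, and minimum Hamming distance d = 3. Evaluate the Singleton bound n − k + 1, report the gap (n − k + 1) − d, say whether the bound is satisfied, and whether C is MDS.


Singleton RHS = n − k + 1 = 3, slack = 0, bound satisfied, MDS.

Singleton bound: d ≤ n − k + 1.
Here n = 5, k = 3, so n − k + 1 = 3.
Given d = 3, check d ≤ 3: YES.
Slack = (n − k + 1) − d = 0.
The code is MDS (slack = 0).
Description: the claimed parameters are [5, 3, 3]_8; such a code would be MDS (meets Singleton bound).


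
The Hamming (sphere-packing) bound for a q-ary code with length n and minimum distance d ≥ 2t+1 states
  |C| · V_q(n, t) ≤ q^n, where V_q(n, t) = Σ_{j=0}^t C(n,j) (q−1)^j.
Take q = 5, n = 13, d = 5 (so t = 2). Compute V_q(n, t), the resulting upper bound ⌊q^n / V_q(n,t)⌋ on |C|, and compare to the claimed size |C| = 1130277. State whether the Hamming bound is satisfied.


V_q(n, t) = 1301, q^n = 1220703125, Hamming bound = 938280, |C| = 1130277 > bound (violated).

Step 1: Compute V_q(n, t) = Σ_{j=0}^2 C(n, j) (q−1)^j.
  j = 0: C(13,0)·(4)^0 = 1·1 = 1.
  j = 1: C(13,1)·(4)^1 = 13·4 = 52.
  j = 2: C(13,2)·(4)^2 = 78·16 = 1248.
  V_q(n, t) = 1 + 52 + 1248 = 1301.
Step 2: q^n = 5^13 = 1220703125.
Step 3: Hamming bound ⌊q^n / V_q(n,t)⌋ = ⌊1220703125/1301⌋ = 938280.
Step 4: Compare |C| = 1130277 to 938280: violated.
The claimed |C| lies above the Hamming bound, so no 5-ary code of length 13 with d ≥ 5 can have 1130277 codewords.


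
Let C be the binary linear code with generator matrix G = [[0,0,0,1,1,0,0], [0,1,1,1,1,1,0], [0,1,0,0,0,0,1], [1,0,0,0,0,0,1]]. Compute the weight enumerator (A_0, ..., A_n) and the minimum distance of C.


Weight distribution: A_0 = 1, A_2 = 4, A_3 = 3, A_4 = 3, A_5 = 4, A_7 = 1. Minimum distance d = 2.

Enumerate all 2^4 = 16 messages m ∈ F_2^4.
For each, compute codeword c = mG in F_2^7, then tally its weight.
  m = 0000 → c = 0000000, weight = 0.
  m = 1000 → c = 0001100, weight = 2.
  m = 0100 → c = 0111110, weight = 5.
  m = 1100 → c = 0110010, weight = 3.
  m = 0010 → c = 0100001, weight = 2.
  m = 1010 → c = 0101101, weight = 4.
  m = 0110 → c = 0011111, weight = 5.
  m = 1110 → c = 0010011, weight = 3.
  m = 0001 → c = 1000001, weight = 2.
  m = 1001 → c = 1001101, weight = 4.
  m = 0101 → c = 1111111, weight = 7.
  m = 1101 → c = 1110011, weight = 5.
  m = 0011 → c = 1100000, weight = 2.
  m = 1011 → c = 1101100, weight = 4.
  m = 0111 → c = 1011110, weight = 5.
  m = 1111 → c = 1010010, weight = 3.
Tally weights:
  weight 0: 1 codewords.
  weight 2: 4 codewords.
  weight 3: 3 codewords.
  weight 4: 3 codewords.
  weight 5: 4 codewords.
  weight 7: 1 codewords.
Minimum distance d = smallest w > 0 with A_w > 0 = 2.
Sanity: Σ A_w = 16 = 2^4 = 16 ✓.


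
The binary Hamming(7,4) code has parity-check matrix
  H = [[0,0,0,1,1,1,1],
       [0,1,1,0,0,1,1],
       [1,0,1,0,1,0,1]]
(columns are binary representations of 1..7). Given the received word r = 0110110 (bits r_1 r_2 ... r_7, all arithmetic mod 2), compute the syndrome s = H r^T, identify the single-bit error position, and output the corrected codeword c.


s = (0, 1, 0)^T, error position = 2, corrected codeword c = 0010110

Compute s = H r^T mod 2 one row at a time:
  s_1 = 0 + 1 + 1 + 0 = 2 ≡ 0 (mod 2).
  s_2 = 1 + 1 + 1 + 0 = 3 ≡ 1 (mod 2).
  s_3 = 0 + 1 + 1 + 0 = 2 ≡ 0 (mod 2).
s = (0, 1, 0)^T — this equals column 2 of H (binary 010), so error is at position 2.
Correct: flip bit 2 of r = 0110110 to get c = 0010110.


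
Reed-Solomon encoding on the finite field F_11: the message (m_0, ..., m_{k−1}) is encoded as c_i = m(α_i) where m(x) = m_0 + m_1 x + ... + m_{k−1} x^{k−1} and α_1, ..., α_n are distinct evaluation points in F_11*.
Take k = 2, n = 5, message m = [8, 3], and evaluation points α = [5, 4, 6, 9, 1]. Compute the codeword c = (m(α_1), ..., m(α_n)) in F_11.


c = [1, 9, 4, 2, 0]

Message polynomial: m(x) = 8 + 3·x (mod 11).
For each evaluation point α_i, compute m(α_i) mod 11:
  α_1 = 5: Horner steps 3 → 1, so m(5) = 1.
  α_2 = 4: Horner steps 3 → 9, so m(4) = 9.
  α_3 = 6: Horner steps 3 → 4, so m(6) = 4.
  α_4 = 9: Horner steps 3 → 2, so m(9) = 2.
  α_5 = 1: Horner steps 3 → 0, so m(1) = 0.
Codeword c = [1, 9, 4, 2, 0] ∈ F_11^5.


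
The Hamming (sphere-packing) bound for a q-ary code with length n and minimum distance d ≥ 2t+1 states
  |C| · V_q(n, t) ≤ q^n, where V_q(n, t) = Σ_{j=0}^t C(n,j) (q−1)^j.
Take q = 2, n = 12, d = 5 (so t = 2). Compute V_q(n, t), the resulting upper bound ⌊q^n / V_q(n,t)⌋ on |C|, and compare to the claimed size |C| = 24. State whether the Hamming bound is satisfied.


V_q(n, t) = 79, q^n = 4096, Hamming bound = 51, |C| = 24 ≤ bound (satisfied).

Step 1: Compute V_q(n, t) = Σ_{j=0}^2 C(n, j) (q−1)^j.
  j = 0: C(12,0)·(1)^0 = 1·1 = 1.
  j = 1: C(12,1)·(1)^1 = 12·1 = 12.
  j = 2: C(12,2)·(1)^2 = 66·1 = 66.
  V_q(n, t) = 1 + 12 + 66 = 79.
Step 2: q^n = 2^12 = 4096.
Step 3: Hamming bound ⌊q^n / V_q(n,t)⌋ = ⌊4096/79⌋ = 51.
Step 4: Compare |C| = 24 to 51: satisfied.
The claimed |C| lies below the Hamming bound.


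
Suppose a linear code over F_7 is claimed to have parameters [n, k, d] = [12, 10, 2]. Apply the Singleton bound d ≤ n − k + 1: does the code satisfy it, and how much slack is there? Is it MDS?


Singleton RHS = n − k + 1 = 3, slack = 1, bound satisfied, not MDS.

Singleton bound: d ≤ n − k + 1.
Here n = 12, k = 10, so n − k + 1 = 3.
Given d = 2, check d ≤ 3: YES.
Slack = (n − k + 1) − d = 1.
The code is NOT MDS (slack = 1 > 0).
Description: the claimed parameters are [12, 10, 2]_7; such a code would be non-MDS.


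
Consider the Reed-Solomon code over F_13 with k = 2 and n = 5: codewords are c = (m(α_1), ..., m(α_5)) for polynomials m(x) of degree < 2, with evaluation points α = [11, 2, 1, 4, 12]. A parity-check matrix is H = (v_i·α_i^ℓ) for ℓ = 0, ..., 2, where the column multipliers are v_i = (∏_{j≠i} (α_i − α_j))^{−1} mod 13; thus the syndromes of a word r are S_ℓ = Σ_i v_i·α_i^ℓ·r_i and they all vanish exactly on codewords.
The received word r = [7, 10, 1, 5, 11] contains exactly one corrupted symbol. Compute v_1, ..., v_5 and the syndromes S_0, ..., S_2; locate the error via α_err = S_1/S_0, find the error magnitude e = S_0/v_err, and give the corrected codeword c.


S = (12, 12, 12), error at position 3, error magnitude e = 8, c = [7, 10, 6, 5, 11].

Step 1: column multipliers v_i = (∏_{j≠i}(α_i − α_j))^{−1} mod 13.
  i = 1 (α = 11): (11−2)(11−1)(11−4)(11−12) = 9·10·7·(−1) = −630 ≡ 7, so v_1 = 7^{−1} = 2 (mod 13).
  i = 2 (α = 2): (2−11)(2−1)(2−4)(2−12) = (−9)·1·(−2)·(−10) = −180 ≡ 2, so v_2 = 2^{−1} = 7 (mod 13).
  i = 3 (α = 1): (1−11)(1−2)(1−4)(1−12) = (−10)·(−1)·(−3)·(−11) = 330 ≡ 5, so v_3 = 5^{−1} = 8 (mod 13).
  i = 4 (α = 4): (4−11)(4−2)(4−1)(4−12) = (−7)·2·3·(−8) = 336 ≡ 11, so v_4 = 11^{−1} = 6 (mod 13).
  i = 5 (α = 12): (12−11)(12−2)(12−1)(12−4) = 1·10·11·8 = 880 ≡ 9, so v_5 = 9^{−1} = 3 (mod 13).
  v = [2, 7, 8, 6, 3].
Step 2: syndromes of r = [7, 10, 1, 5, 11] (all sums mod 13).
  S_0 = Σ v_i r_i = 2·7 + 7·10 + 8·1 + 6·5 + 3·11 = 155 ≡ 12.
  S_1 = Σ v_i α_i r_i = 2·11·7 + 7·2·10 + 8·1·1 + 6·4·5 + 3·12·11 = 818 ≡ 12.
  α_i^2 mod 13 = [4, 4, 1, 3, 1].
  S_2 = Σ v_i α_i^2 r_i = 2·4·7 + 7·4·10 + 8·1·1 + 6·3·5 + 3·1·11 = 467 ≡ 12.
  S = (12, 12, 12) ≠ 0, so r is not a codeword (an error is present).
Step 3: locate the error. For a single error e at position i, S_ℓ = v_i·e·α_i^ℓ, so α_err = S_1/S_0.
  S_0^{−1} = 12^{−1} = 12 (mod 13), so α_err = 12·12 = 144 ≡ 1 = α_3. Error position i = 3.
  Consistency check: S_2/S_1 = 12·12 = 144 ≡ 1 = α_err ✓ (single-error assumption holds).
Step 4: error magnitude e = S_0/v_3 = S_0·∏_{j≠3}(α_3 − α_j) = 12·5 = 60 ≡ 8 (mod 13).
Step 5: correct position 3: c_3 = r_3 − e = 1 − 8 ≡ 6 (mod 13). Hence c = [7, 10, 6, 5, 11].
  Check: interpolating c through the α_i gives m(x) = 2 + 4·x (degree < 2) with m(α_i) = c_i for every i, so c is indeed a codeword.


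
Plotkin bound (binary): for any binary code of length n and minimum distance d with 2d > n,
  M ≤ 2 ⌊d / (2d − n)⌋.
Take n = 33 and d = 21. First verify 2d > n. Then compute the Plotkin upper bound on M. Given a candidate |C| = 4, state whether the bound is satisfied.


Plotkin bound M ≤ 4; given |C| = 4 ≤ bound (satisfied).

Check applicability: 2d = 42, n = 33.
2d − n = 9 > 0, so Plotkin applies.
Compute d/(2d−n) = 21/9 ≈ 2.3333.
⌊d/(2d−n)⌋ = 2.
Plotkin bound: M ≤ 2·2 = 4.
Given |C| = 4, check: satisfied.
This |C| is at the Plotkin bound.


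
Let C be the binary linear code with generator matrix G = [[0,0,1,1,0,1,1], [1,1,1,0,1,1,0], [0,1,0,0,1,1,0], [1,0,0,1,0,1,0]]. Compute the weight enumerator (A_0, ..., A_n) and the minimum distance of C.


Weight distribution: A_0 = 1, A_1 = 1, A_2 = 1, A_3 = 4, A_4 = 5, A_5 = 3, A_6 = 1. Minimum distance d = 1.

Enumerate all 2^4 = 16 messages m ∈ F_2^4.
For each, compute codeword c = mG in F_2^7, then tally its weight.
  m = 0000 → c = 0000000, weight = 0.
  m = 1000 → c = 0011011, weight = 4.
  m = 0100 → c = 1110110, weight = 5.
  m = 1100 → c = 1101101, weight = 5.
  m = 0010 → c = 0100110, weight = 3.
  m = 1010 → c = 0111101, weight = 5.
  m = 0110 → c = 1010000, weight = 2.
  m = 1110 → c = 1001011, weight = 4.
  m = 0001 → c = 1001010, weight = 3.
  m = 1001 → c = 1010001, weight = 3.
  m = 0101 → c = 0111100, weight = 4.
  m = 1101 → c = 0100111, weight = 4.
  m = 0011 → c = 1101100, weight = 4.
  m = 1011 → c = 1110111, weight = 6.
  m = 0111 → c = 0011010, weight = 3.
  m = 1111 → c = 0000001, weight = 1.
Tally weights:
  weight 0: 1 codewords.
  weight 1: 1 codewords.
  weight 2: 1 codewords.
  weight 3: 4 codewords.
  weight 4: 5 codewords.
  weight 5: 3 codewords.
  weight 6: 1 codewords.
Minimum distance d = smallest w > 0 with A_w > 0 = 1.
Sanity: Σ A_w = 16 = 2^4 = 16 ✓.


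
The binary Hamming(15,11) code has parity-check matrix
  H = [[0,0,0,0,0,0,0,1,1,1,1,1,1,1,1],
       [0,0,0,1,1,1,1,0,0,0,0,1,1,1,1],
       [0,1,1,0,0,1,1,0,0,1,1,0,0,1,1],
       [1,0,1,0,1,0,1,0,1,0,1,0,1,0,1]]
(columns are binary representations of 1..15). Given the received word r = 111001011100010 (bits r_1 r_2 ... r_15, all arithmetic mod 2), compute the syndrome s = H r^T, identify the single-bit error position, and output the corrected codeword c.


s = (0, 0, 1, 1)^T, error position = 3, corrected codeword c = 110001011100010

Compute s = H r^T mod 2 one row at a time:
  s_1 = 1 + 1 + 1 + 0 + 0 + 0 + 1 + 0 = 4 ≡ 0 (mod 2).
  s_2 = 0 + 0 + 1 + 0 + 0 + 0 + 1 + 0 = 2 ≡ 0 (mod 2).
  s_3 = 1 + 1 + 1 + 0 + 1 + 0 + 1 + 0 = 5 ≡ 1 (mod 2).
  s_4 = 1 + 1 + 0 + 0 + 1 + 0 + 0 + 0 = 3 ≡ 1 (mod 2).
s = (0, 0, 1, 1)^T — this equals column 3 of H (binary 0011), so error is at position 3.
Correct: flip bit 3 of r = 111001011100010 to get c = 110001011100010.


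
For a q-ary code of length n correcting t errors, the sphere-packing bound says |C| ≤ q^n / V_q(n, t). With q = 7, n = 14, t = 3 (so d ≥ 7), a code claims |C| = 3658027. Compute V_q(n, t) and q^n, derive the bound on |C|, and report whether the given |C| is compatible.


V_q(n, t) = 81985, q^n = 678223072849, Hamming bound = 8272526, |C| = 3658027 ≤ bound (satisfied).

Step 1: Compute V_q(n, t) = Σ_{j=0}^3 C(n, j) (q−1)^j.
  j = 0: C(14,0)·(6)^0 = 1·1 = 1.
  j = 1: C(14,1)·(6)^1 = 14·6 = 84.
  j = 2: C(14,2)·(6)^2 = 91·36 = 3276.
  j = 3: C(14,3)·(6)^3 = 364·216 = 78624.
  V_q(n, t) = 1 + 84 + 3276 + 78624 = 81985.
Step 2: q^n = 7^14 = 678223072849.
Step 3: Hamming bound ⌊q^n / V_q(n,t)⌋ = ⌊678223072849/81985⌋ = 8272526.
Step 4: Compare |C| = 3658027 to 8272526: satisfied.
The claimed |C| lies below the Hamming bound.


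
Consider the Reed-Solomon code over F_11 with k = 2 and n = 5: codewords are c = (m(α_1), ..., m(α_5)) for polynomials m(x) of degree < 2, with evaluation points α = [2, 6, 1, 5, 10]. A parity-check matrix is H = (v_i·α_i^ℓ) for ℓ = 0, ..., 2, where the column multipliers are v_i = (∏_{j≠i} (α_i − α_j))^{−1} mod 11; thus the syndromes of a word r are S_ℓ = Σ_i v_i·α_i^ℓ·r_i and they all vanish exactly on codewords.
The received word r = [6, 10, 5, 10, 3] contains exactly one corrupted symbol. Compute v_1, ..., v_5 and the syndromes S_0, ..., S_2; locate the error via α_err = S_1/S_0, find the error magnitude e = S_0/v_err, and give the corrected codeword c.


S = (9, 1, 5), error at position 4, error magnitude e = 1, c = [6, 10, 5, 9, 3].

Step 1: column multipliers v_i = (∏_{j≠i}(α_i − α_j))^{−1} mod 11.
  i = 1 (α = 2): (2−6)(2−1)(2−5)(2−10) = (−4)·1·(−3)·(−8) = −96 ≡ 3, so v_1 = 3^{−1} = 4 (mod 11).
  i = 2 (α = 6): (6−2)(6−1)(6−5)(6−10) = 4·5·1·(−4) = −80 ≡ 8, so v_2 = 8^{−1} = 7 (mod 11).
  i = 3 (α = 1): (1−2)(1−6)(1−5)(1−10) = (−1)·(−5)·(−4)·(−9) = 180 ≡ 4, so v_3 = 4^{−1} = 3 (mod 11).
  i = 4 (α = 5): (5−2)(5−6)(5−1)(5−10) = 3·(−1)·4·(−5) = 60 ≡ 5, so v_4 = 5^{−1} = 9 (mod 11).
  i = 5 (α = 10): (10−2)(10−6)(10−1)(10−5) = 8·4·9·5 = 1440 ≡ 10, so v_5 = 10^{−1} = 10 (mod 11).
  v = [4, 7, 3, 9, 10].
Step 2: syndromes of r = [6, 10, 5, 10, 3] (all sums mod 11).
  S_0 = Σ v_i r_i = 4·6 + 7·10 + 3·5 + 9·10 + 10·3 = 229 ≡ 9.
  S_1 = Σ v_i α_i r_i = 4·2·6 + 7·6·10 + 3·1·5 + 9·5·10 + 10·10·3 = 1233 ≡ 1.
  α_i^2 mod 11 = [4, 3, 1, 3, 1].
  S_2 = Σ v_i α_i^2 r_i = 4·4·6 + 7·3·10 + 3·1·5 + 9·3·10 + 10·1·3 = 621 ≡ 5.
  S = (9, 1, 5) ≠ 0, so r is not a codeword (an error is present).
Step 3: locate the error. For a single error e at position i, S_ℓ = v_i·e·α_i^ℓ, so α_err = S_1/S_0.
  S_0^{−1} = 9^{−1} = 5 (mod 11), so α_err = 1·5 = 5 ≡ 5 = α_4. Error position i = 4.
  Consistency check: S_2/S_1 = 5·1 = 5 ≡ 5 = α_err ✓ (single-error assumption holds).
Step 4: error magnitude e = S_0/v_4 = S_0·∏_{j≠4}(α_4 − α_j) = 9·5 = 45 ≡ 1 (mod 11).
Step 5: correct position 4: c_4 = r_4 − e = 10 − 1 ≡ 9 (mod 11). Hence c = [6, 10, 5, 9, 3].
  Check: interpolating c through the α_i gives m(x) = 4 + 1·x (degree < 2) with m(α_i) = c_i for every i, so c is indeed a codeword.


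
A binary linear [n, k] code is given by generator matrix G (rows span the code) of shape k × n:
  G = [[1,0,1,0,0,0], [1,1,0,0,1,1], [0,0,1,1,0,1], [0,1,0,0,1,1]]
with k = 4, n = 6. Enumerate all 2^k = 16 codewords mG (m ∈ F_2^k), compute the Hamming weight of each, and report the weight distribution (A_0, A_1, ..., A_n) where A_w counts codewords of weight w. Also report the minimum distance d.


Weight distribution: A_0 = 1, A_1 = 2, A_2 = 2, A_3 = 4, A_4 = 5, A_5 = 2. Minimum distance d = 1.

Enumerate all 2^4 = 16 messages m ∈ F_2^4.
For each, compute codeword c = mG in F_2^6, then tally its weight.
  m = 0000 → c = 000000, weight = 0.
  m = 1000 → c = 101000, weight = 2.
  m = 0100 → c = 110011, weight = 4.
  m = 1100 → c = 011011, weight = 4.
  m = 0010 → c = 001101, weight = 3.
  m = 1010 → c = 100101, weight = 3.
  m = 0110 → c = 111110, weight = 5.
  m = 1110 → c = 010110, weight = 3.
  m = 0001 → c = 010011, weight = 3.
  m = 1001 → c = 111011, weight = 5.
  m = 0101 → c = 100000, weight = 1.
  m = 1101 → c = 001000, weight = 1.
  m = 0011 → c = 011110, weight = 4.
  m = 1011 → c = 110110, weight = 4.
  m = 0111 → c = 101101, weight = 4.
  m = 1111 → c = 000101, weight = 2.
Tally weights:
  weight 0: 1 codewords.
  weight 1: 2 codewords.
  weight 2: 2 codewords.
  weight 3: 4 codewords.
  weight 4: 5 codewords.
  weight 5: 2 codewords.
Minimum distance d = smallest w > 0 with A_w > 0 = 1.
Sanity: Σ A_w = 16 = 2^4 = 16 ✓.


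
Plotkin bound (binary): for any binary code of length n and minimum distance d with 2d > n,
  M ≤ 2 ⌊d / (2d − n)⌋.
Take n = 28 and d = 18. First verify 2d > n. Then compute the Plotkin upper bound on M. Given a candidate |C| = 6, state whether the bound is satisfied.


Plotkin bound M ≤ 4; given |C| = 6 > bound (violated).

Check applicability: 2d = 36, n = 28.
2d − n = 8 > 0, so Plotkin applies.
Compute d/(2d−n) = 18/8 ≈ 2.2500.
⌊d/(2d−n)⌋ = 2.
Plotkin bound: M ≤ 2·2 = 4.
Given |C| = 6, check: VIOLATED.
This |C| is above the Plotkin bound, so no binary code with n = 28, d = 18 and 6 codewords exists.


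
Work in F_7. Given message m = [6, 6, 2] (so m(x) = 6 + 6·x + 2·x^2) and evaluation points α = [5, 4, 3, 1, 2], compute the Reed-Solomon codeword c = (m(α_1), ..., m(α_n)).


c = [2, 6, 0, 0, 5]

Message polynomial: m(x) = 6 + 6·x + 2·x^2 (mod 7).
For each evaluation point α_i, compute m(α_i) mod 7:
  α_1 = 5: Horner steps 2 → 2 → 2, so m(5) = 2.
  α_2 = 4: Horner steps 2 → 0 → 6, so m(4) = 6.
  α_3 = 3: Horner steps 2 → 5 → 0, so m(3) = 0.
  α_4 = 1: Horner steps 2 → 1 → 0, so m(1) = 0.
  α_5 = 2: Horner steps 2 → 3 → 5, so m(2) = 5.
Codeword c = [2, 6, 0, 0, 5] ∈ F_7^5.


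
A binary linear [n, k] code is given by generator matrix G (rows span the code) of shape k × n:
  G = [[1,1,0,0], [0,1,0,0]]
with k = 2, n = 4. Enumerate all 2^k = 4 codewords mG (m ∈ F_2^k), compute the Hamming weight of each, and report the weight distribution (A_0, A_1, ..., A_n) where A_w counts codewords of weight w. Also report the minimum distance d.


Weight distribution: A_0 = 1, A_1 = 2, A_2 = 1. Minimum distance d = 1.

Enumerate all 2^2 = 4 messages m ∈ F_2^2.
For each, compute codeword c = mG in F_2^4, then tally its weight.
  m = 00 → c = 0000, weight = 0.
  m = 10 → c = 1100, weight = 2.
  m = 01 → c = 0100, weight = 1.
  m = 11 → c = 1000, weight = 1.
Tally weights:
  weight 0: 1 codewords.
  weight 1: 2 codewords.
  weight 2: 1 codewords.
Minimum distance d = smallest w > 0 with A_w > 0 = 1.
Sanity: Σ A_w = 4 = 2^2 = 4 ✓.


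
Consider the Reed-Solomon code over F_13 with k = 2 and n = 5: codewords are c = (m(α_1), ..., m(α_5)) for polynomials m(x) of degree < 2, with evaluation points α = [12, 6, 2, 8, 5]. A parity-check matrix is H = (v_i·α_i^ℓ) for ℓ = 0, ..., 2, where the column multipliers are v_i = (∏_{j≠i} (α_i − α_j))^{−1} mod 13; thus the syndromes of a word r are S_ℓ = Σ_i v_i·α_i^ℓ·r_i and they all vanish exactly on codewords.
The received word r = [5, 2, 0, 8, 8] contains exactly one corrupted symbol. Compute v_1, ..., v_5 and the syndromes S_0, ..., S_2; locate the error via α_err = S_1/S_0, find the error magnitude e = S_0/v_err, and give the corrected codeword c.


S = (8, 12, 5), error at position 4, error magnitude e = 5, c = [5, 2, 0, 3, 8].

Step 1: column multipliers v_i = (∏_{j≠i}(α_i − α_j))^{−1} mod 13.
  i = 1 (α = 12): (12−6)(12−2)(12−8)(12−5) = 6·10·4·7 = 1680 ≡ 3, so v_1 = 3^{−1} = 9 (mod 13).
  i = 2 (α = 6): (6−12)(6−2)(6−8)(6−5) = (−6)·4·(−2)·1 = 48 ≡ 9, so v_2 = 9^{−1} = 3 (mod 13).
  i = 3 (α = 2): (2−12)(2−6)(2−8)(2−5) = (−10)·(−4)·(−6)·(−3) = 720 ≡ 5, so v_3 = 5^{−1} = 8 (mod 13).
  i = 4 (α = 8): (8−12)(8−6)(8−2)(8−5) = (−4)·2·6·3 = −144 ≡ 12, so v_4 = 12^{−1} = 12 (mod 13).
  i = 5 (α = 5): (5−12)(5−6)(5−2)(5−8) = (−7)·(−1)·3·(−3) = −63 ≡ 2, so v_5 = 2^{−1} = 7 (mod 13).
  v = [9, 3, 8, 12, 7].
Step 2: syndromes of r = [5, 2, 0, 8, 8] (all sums mod 13).
  S_0 = Σ v_i r_i = 9·5 + 3·2 + 8·0 + 12·8 + 7·8 = 203 ≡ 8.
  S_1 = Σ v_i α_i r_i = 9·12·5 + 3·6·2 + 8·2·0 + 12·8·8 + 7·5·8 = 1624 ≡ 12.
  α_i^2 mod 13 = [1, 10, 4, 12, 12].
  S_2 = Σ v_i α_i^2 r_i = 9·1·5 + 3·10·2 + 8·4·0 + 12·12·8 + 7·12·8 = 1929 ≡ 5.
  S = (8, 12, 5) ≠ 0, so r is not a codeword (an error is present).
Step 3: locate the error. For a single error e at position i, S_ℓ = v_i·e·α_i^ℓ, so α_err = S_1/S_0.
  S_0^{−1} = 8^{−1} = 5 (mod 13), so α_err = 12·5 = 60 ≡ 8 = α_4. Error position i = 4.
  Consistency check: S_2/S_1 = 5·12 = 60 ≡ 8 = α_err ✓ (single-error assumption holds).
Step 4: error magnitude e = S_0/v_4 = S_0·∏_{j≠4}(α_4 − α_j) = 8·12 = 96 ≡ 5 (mod 13).
Step 5: correct position 4: c_4 = r_4 − e = 8 − 5 ≡ 3 (mod 13). Hence c = [5, 2, 0, 3, 8].
  Check: interpolating c through the α_i gives m(x) = 12 + 7·x (degree < 2) with m(α_i) = c_i for every i, so c is indeed a codeword.


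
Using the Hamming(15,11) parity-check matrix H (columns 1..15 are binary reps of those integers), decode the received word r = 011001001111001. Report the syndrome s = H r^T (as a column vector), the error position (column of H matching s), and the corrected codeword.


s = (1, 1, 0, 0)^T, error position = 12, corrected codeword c = 011001001110001

Compute s = H r^T mod 2 one row at a time:
  s_1 = 0 + 1 + 1 + 1 + 1 + 0 + 0 + 1 = 5 ≡ 1 (mod 2).
  s_2 = 0 + 0 + 1 + 0 + 1 + 0 + 0 + 1 = 3 ≡ 1 (mod 2).
  s_3 = 1 + 1 + 1 + 0 + 1 + 1 + 0 + 1 = 6 ≡ 0 (mod 2).
  s_4 = 0 + 1 + 0 + 0 + 1 + 1 + 0 + 1 = 4 ≡ 0 (mod 2).
s = (1, 1, 0, 0)^T — this equals column 12 of H (binary 1100), so error is at position 12.
Correct: flip bit 12 of r = 011001001111001 to get c = 011001001110001.


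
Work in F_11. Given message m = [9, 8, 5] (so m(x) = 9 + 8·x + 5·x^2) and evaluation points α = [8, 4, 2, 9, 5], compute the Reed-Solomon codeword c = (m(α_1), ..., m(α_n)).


c = [8, 0, 1, 2, 9]

Message polynomial: m(x) = 9 + 8·x + 5·x^2 (mod 11).
For each evaluation point α_i, compute m(α_i) mod 11:
  α_1 = 8: Horner steps 5 → 4 → 8, so m(8) = 8.
  α_2 = 4: Horner steps 5 → 6 → 0, so m(4) = 0.
  α_3 = 2: Horner steps 5 → 7 → 1, so m(2) = 1.
  α_4 = 9: Horner steps 5 → 9 → 2, so m(9) = 2.
  α_5 = 5: Horner steps 5 → 0 → 9, so m(5) = 9.
Codeword c = [8, 0, 1, 2, 9] ∈ F_11^5.


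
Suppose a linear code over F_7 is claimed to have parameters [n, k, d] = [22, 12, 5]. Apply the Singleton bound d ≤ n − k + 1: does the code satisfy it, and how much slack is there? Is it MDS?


Singleton RHS = n − k + 1 = 11, slack = 6, bound satisfied, not MDS.

Singleton bound: d ≤ n − k + 1.
Here n = 22, k = 12, so n − k + 1 = 11.
Given d = 5, check d ≤ 11: YES.
Slack = (n − k + 1) − d = 6.
The code is NOT MDS (slack = 6 > 0).
Description: the claimed parameters are [22, 12, 5]_7; such a code would be non-MDS.


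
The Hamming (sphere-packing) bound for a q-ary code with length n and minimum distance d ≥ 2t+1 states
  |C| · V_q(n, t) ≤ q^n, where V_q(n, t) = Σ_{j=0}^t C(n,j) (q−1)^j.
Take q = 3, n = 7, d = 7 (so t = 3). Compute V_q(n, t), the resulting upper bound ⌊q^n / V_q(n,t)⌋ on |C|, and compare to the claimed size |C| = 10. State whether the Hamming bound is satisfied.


V_q(n, t) = 379, q^n = 2187, Hamming bound = 5, |C| = 10 > bound (violated).

Step 1: Compute V_q(n, t) = Σ_{j=0}^3 C(n, j) (q−1)^j.
  j = 0: C(7,0)·(2)^0 = 1·1 = 1.
  j = 1: C(7,1)·(2)^1 = 7·2 = 14.
  j = 2: C(7,2)·(2)^2 = 21·4 = 84.
  j = 3: C(7,3)·(2)^3 = 35·8 = 280.
  V_q(n, t) = 1 + 14 + 84 + 280 = 379.
Step 2: q^n = 3^7 = 2187.
Step 3: Hamming bound ⌊q^n / V_q(n,t)⌋ = ⌊2187/379⌋ = 5.
Step 4: Compare |C| = 10 to 5: violated.
The claimed |C| lies above the Hamming bound, so no 3-ary code of length 7 with d ≥ 7 can have 10 codewords.


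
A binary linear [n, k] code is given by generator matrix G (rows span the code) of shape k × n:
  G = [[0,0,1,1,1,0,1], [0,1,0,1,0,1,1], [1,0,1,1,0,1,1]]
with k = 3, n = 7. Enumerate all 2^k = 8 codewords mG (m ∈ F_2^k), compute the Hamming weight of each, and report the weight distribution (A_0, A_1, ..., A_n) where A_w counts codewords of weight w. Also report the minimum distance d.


Weight distribution: A_0 = 1, A_3 = 2, A_4 = 3, A_5 = 2. Minimum distance d = 3.

Enumerate all 2^3 = 8 messages m ∈ F_2^3.
For each, compute codeword c = mG in F_2^7, then tally its weight.
  m = 000 → c = 0000000, weight = 0.
  m = 100 → c = 0011101, weight = 4.
  m = 010 → c = 0101011, weight = 4.
  m = 110 → c = 0110110, weight = 4.
  m = 001 → c = 1011011, weight = 5.
  m = 101 → c = 1000110, weight = 3.
  m = 011 → c = 1110000, weight = 3.
  m = 111 → c = 1101101, weight = 5.
Tally weights:
  weight 0: 1 codewords.
  weight 3: 2 codewords.
  weight 4: 3 codewords.
  weight 5: 2 codewords.
Minimum distance d = smallest w > 0 with A_w > 0 = 3.
Sanity: Σ A_w = 8 = 2^3 = 8 ✓.


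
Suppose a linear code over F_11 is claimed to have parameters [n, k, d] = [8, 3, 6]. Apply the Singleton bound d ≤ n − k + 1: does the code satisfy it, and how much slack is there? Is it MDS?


Singleton RHS = n − k + 1 = 6, slack = 0, bound satisfied, MDS.

Singleton bound: d ≤ n − k + 1.
Here n = 8, k = 3, so n − k + 1 = 6.
Given d = 6, check d ≤ 6: YES.
Slack = (n − k + 1) − d = 0.
The code is MDS (slack = 0).
Description: the claimed parameters are [8, 3, 6]_11; such a code would be MDS (meets Singleton bound).


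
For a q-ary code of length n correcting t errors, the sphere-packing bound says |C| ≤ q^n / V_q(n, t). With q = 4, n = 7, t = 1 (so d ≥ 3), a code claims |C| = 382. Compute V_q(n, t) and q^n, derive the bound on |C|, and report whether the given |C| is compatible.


V_q(n, t) = 22, q^n = 16384, Hamming bound = 744, |C| = 382 ≤ bound (satisfied).

Step 1: Compute V_q(n, t) = Σ_{j=0}^1 C(n, j) (q−1)^j.
  j = 0: C(7,0)·(3)^0 = 1·1 = 1.
  j = 1: C(7,1)·(3)^1 = 7·3 = 21.
  V_q(n, t) = 1 + 21 = 22.
Step 2: q^n = 4^7 = 16384.
Step 3: Hamming bound ⌊q^n / V_q(n,t)⌋ = ⌊16384/22⌋ = 744.
Step 4: Compare |C| = 382 to 744: satisfied.
The claimed |C| lies below the Hamming bound.


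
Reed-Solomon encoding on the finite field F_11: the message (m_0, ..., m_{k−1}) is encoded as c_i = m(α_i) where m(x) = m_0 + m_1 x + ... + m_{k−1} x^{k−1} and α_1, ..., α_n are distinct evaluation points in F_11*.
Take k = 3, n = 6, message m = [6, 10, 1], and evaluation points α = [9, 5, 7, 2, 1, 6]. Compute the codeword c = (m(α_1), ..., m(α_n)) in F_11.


c = [1, 4, 4, 8, 6, 3]

Message polynomial: m(x) = 6 + 10·x + 1·x^2 (mod 11).
For each evaluation point α_i, compute m(α_i) mod 11:
  α_1 = 9: Horner steps 1 → 8 → 1, so m(9) = 1.
  α_2 = 5: Horner steps 1 → 4 → 4, so m(5) = 4.
  α_3 = 7: Horner steps 1 → 6 → 4, so m(7) = 4.
  α_4 = 2: Horner steps 1 → 1 → 8, so m(2) = 8.
  α_5 = 1: Horner steps 1 → 0 → 6, so m(1) = 6.
  α_6 = 6: Horner steps 1 → 5 → 3, so m(6) = 3.
Codeword c = [1, 4, 4, 8, 6, 3] ∈ F_11^6.


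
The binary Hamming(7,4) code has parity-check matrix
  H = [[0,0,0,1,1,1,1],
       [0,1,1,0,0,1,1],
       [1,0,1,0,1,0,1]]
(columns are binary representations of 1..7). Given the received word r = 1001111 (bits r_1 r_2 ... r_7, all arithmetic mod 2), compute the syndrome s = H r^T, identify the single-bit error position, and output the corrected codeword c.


s = (0, 0, 1)^T, error position = 1, corrected codeword c = 0001111

Compute s = H r^T mod 2 one row at a time:
  s_1 = 1 + 1 + 1 + 1 = 4 ≡ 0 (mod 2).
  s_2 = 0 + 0 + 1 + 1 = 2 ≡ 0 (mod 2).
  s_3 = 1 + 0 + 1 + 1 = 3 ≡ 1 (mod 2).
s = (0, 0, 1)^T — this equals column 1 of H (binary 001), so error is at position 1.
Correct: flip bit 1 of r = 1001111 to get c = 0001111.


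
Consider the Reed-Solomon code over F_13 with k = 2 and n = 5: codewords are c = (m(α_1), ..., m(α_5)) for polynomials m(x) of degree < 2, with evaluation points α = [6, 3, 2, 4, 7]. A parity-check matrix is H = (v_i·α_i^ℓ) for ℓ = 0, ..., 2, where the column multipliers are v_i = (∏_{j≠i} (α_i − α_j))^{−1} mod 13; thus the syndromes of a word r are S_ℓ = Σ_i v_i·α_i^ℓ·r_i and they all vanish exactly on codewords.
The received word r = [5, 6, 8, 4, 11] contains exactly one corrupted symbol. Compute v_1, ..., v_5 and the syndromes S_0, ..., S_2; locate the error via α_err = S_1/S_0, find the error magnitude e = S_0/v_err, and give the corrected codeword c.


S = (9, 2, 12), error at position 1, error magnitude e = 5, c = [0, 6, 8, 4, 11].

Step 1: column multipliers v_i = (∏_{j≠i}(α_i − α_j))^{−1} mod 13.
  i = 1 (α = 6): (6−3)(6−2)(6−4)(6−7) = 3·4·2·(−1) = −24 ≡ 2, so v_1 = 2^{−1} = 7 (mod 13).
  i = 2 (α = 3): (3−6)(3−2)(3−4)(3−7) = (−3)·1·(−1)·(−4) = −12 ≡ 1, so v_2 = 1^{−1} = 1 (mod 13).
  i = 3 (α = 2): (2−6)(2−3)(2−4)(2−7) = (−4)·(−1)·(−2)·(−5) = 40 ≡ 1, so v_3 = 1^{−1} = 1 (mod 13).
  i = 4 (α = 4): (4−6)(4−3)(4−2)(4−7) = (−2)·1·2·(−3) = 12 ≡ 12, so v_4 = 12^{−1} = 12 (mod 13).
  i = 5 (α = 7): (7−6)(7−3)(7−2)(7−4) = 1·4·5·3 = 60 ≡ 8, so v_5 = 8^{−1} = 5 (mod 13).
  v = [7, 1, 1, 12, 5].
Step 2: syndromes of r = [5, 6, 8, 4, 11] (all sums mod 13).
  S_0 = Σ v_i r_i = 7·5 + 1·6 + 1·8 + 12·4 + 5·11 = 152 ≡ 9.
  S_1 = Σ v_i α_i r_i = 7·6·5 + 1·3·6 + 1·2·8 + 12·4·4 + 5·7·11 = 821 ≡ 2.
  α_i^2 mod 13 = [10, 9, 4, 3, 10].
  S_2 = Σ v_i α_i^2 r_i = 7·10·5 + 1·9·6 + 1·4·8 + 12·3·4 + 5·10·11 = 1130 ≡ 12.
  S = (9, 2, 12) ≠ 0, so r is not a codeword (an error is present).
Step 3: locate the error. For a single error e at position i, S_ℓ = v_i·e·α_i^ℓ, so α_err = S_1/S_0.
  S_0^{−1} = 9^{−1} = 3 (mod 13), so α_err = 2·3 = 6 ≡ 6 = α_1. Error position i = 1.
  Consistency check: S_2/S_1 = 12·7 = 84 ≡ 6 = α_err ✓ (single-error assumption holds).
Step 4: error magnitude e = S_0/v_1 = S_0·∏_{j≠1}(α_1 − α_j) = 9·2 = 18 ≡ 5 (mod 13).
Step 5: correct position 1: c_1 = r_1 − e = 5 − 5 ≡ 0 (mod 13). Hence c = [0, 6, 8, 4, 11].
  Check: interpolating c through the α_i gives m(x) = 12 + 11·x (degree < 2) with m(α_i) = c_i for every i, so c is indeed a codeword.


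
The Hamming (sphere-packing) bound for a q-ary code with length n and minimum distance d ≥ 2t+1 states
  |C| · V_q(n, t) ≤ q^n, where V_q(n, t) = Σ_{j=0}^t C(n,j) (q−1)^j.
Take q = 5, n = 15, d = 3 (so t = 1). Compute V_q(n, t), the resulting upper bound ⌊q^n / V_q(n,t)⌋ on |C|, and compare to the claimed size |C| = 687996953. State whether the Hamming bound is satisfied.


V_q(n, t) = 61, q^n = 30517578125, Hamming bound = 500288165, |C| = 687996953 > bound (violated).

Step 1: Compute V_q(n, t) = Σ_{j=0}^1 C(n, j) (q−1)^j.
  j = 0: C(15,0)·(4)^0 = 1·1 = 1.
  j = 1: C(15,1)·(4)^1 = 15·4 = 60.
  V_q(n, t) = 1 + 60 = 61.
Step 2: q^n = 5^15 = 30517578125.
Step 3: Hamming bound ⌊q^n / V_q(n,t)⌋ = ⌊30517578125/61⌋ = 500288165.
Step 4: Compare |C| = 687996953 to 500288165: violated.
The claimed |C| lies above the Hamming bound, so no 5-ary code of length 15 with d ≥ 3 can have 687996953 codewords.


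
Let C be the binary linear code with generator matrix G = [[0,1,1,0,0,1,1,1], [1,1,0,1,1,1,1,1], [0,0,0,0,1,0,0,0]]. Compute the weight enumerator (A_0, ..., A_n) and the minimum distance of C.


Weight distribution: A_0 = 1, A_1 = 1, A_3 = 1, A_4 = 1, A_5 = 1, A_6 = 2, A_7 = 1. Minimum distance d = 1.

Enumerate all 2^3 = 8 messages m ∈ F_2^3.
For each, compute codeword c = mG in F_2^8, then tally its weight.
  m = 000 → c = 00000000, weight = 0.
  m = 100 → c = 01100111, weight = 5.
  m = 010 → c = 11011111, weight = 7.
  m = 110 → c = 10111000, weight = 4.
  m = 001 → c = 00001000, weight = 1.
  m = 101 → c = 01101111, weight = 6.
  m = 011 → c = 11010111, weight = 6.
  m = 111 → c = 10110000, weight = 3.
Tally weights:
  weight 0: 1 codewords.
  weight 1: 1 codewords.
  weight 3: 1 codewords.
  weight 4: 1 codewords.
  weight 5: 1 codewords.
  weight 6: 2 codewords.
  weight 7: 1 codewords.
Minimum distance d = smallest w > 0 with A_w > 0 = 1.
Sanity: Σ A_w = 8 = 2^3 = 8 ✓.


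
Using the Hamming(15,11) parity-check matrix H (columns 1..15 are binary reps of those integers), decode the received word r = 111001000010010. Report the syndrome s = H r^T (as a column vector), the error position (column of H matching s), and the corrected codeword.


s = (0, 0, 1, 1)^T, error position = 3, corrected codeword c = 110001000010010

Compute s = H r^T mod 2 one row at a time:
  s_1 = 0 + 0 + 0 + 1 + 0 + 0 + 1 + 0 = 2 ≡ 0 (mod 2).
  s_2 = 0 + 0 + 1 + 0 + 0 + 0 + 1 + 0 = 2 ≡ 0 (mod 2).
  s_3 = 1 + 1 + 1 + 0 + 0 + 1 + 1 + 0 = 5 ≡ 1 (mod 2).
  s_4 = 1 + 1 + 0 + 0 + 0 + 1 + 0 + 0 = 3 ≡ 1 (mod 2).
s = (0, 0, 1, 1)^T — this equals column 3 of H (binary 0011), so error is at position 3.
Correct: flip bit 3 of r = 111001000010010 to get c = 110001000010010.


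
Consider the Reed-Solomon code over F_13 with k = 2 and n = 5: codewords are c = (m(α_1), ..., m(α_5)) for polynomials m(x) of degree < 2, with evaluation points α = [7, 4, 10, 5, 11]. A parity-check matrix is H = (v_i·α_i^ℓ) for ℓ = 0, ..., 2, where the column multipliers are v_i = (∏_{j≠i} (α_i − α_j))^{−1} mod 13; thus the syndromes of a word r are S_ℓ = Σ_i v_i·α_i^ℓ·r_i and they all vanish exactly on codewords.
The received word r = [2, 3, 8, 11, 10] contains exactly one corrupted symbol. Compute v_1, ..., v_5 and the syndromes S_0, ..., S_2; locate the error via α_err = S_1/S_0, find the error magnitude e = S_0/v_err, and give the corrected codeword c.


S = (8, 6, 11), error at position 2, error magnitude e = 7, c = [2, 9, 8, 11, 10].

Step 1: column multipliers v_i = (∏_{j≠i}(α_i − α_j))^{−1} mod 13.
  i = 1 (α = 7): (7−4)(7−10)(7−5)(7−11) = 3·(−3)·2·(−4) = 72 ≡ 7, so v_1 = 7^{−1} = 2 (mod 13).
  i = 2 (α = 4): (4−7)(4−10)(4−5)(4−11) = (−3)·(−6)·(−1)·(−7) = 126 ≡ 9, so v_2 = 9^{−1} = 3 (mod 13).
  i = 3 (α = 10): (10−7)(10−4)(10−5)(10−11) = 3·6·5·(−1) = −90 ≡ 1, so v_3 = 1^{−1} = 1 (mod 13).
  i = 4 (α = 5): (5−7)(5−4)(5−10)(5−11) = (−2)·1·(−5)·(−6) = −60 ≡ 5, so v_4 = 5^{−1} = 8 (mod 13).
  i = 5 (α = 11): (11−7)(11−4)(11−10)(11−5) = 4·7·1·6 = 168 ≡ 12, so v_5 = 12^{−1} = 12 (mod 13).
  v = [2, 3, 1, 8, 12].
Step 2: syndromes of r = [2, 3, 8, 11, 10] (all sums mod 13).
  S_0 = Σ v_i r_i = 2·2 + 3·3 + 1·8 + 8·11 + 12·10 = 229 ≡ 8.
  S_1 = Σ v_i α_i r_i = 2·7·2 + 3·4·3 + 1·10·8 + 8·5·11 + 12·11·10 = 1904 ≡ 6.
  α_i^2 mod 13 = [10, 3, 9, 12, 4].
  S_2 = Σ v_i α_i^2 r_i = 2·10·2 + 3·3·3 + 1·9·8 + 8·12·11 + 12·4·10 = 1675 ≡ 11.
  S = (8, 6, 11) ≠ 0, so r is not a codeword (an error is present).
Step 3: locate the error. For a single error e at position i, S_ℓ = v_i·e·α_i^ℓ, so α_err = S_1/S_0.
  S_0^{−1} = 8^{−1} = 5 (mod 13), so α_err = 6·5 = 30 ≡ 4 = α_2. Error position i = 2.
  Consistency check: S_2/S_1 = 11·11 = 121 ≡ 4 = α_err ✓ (single-error assumption holds).
Step 4: error magnitude e = S_0/v_2 = S_0·∏_{j≠2}(α_2 − α_j) = 8·9 = 72 ≡ 7 (mod 13).
Step 5: correct position 2: c_2 = r_2 − e = 3 − 7 ≡ 9 (mod 13). Hence c = [2, 9, 8, 11, 10].
  Check: interpolating c through the α_i gives m(x) = 1 + 2·x (degree < 2) with m(α_i) = c_i for every i, so c is indeed a codeword.


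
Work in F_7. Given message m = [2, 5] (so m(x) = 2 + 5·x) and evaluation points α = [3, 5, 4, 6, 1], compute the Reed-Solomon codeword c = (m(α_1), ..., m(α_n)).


c = [3, 6, 1, 4, 0]

Message polynomial: m(x) = 2 + 5·x (mod 7).
For each evaluation point α_i, compute m(α_i) mod 7:
  α_1 = 3: Horner steps 5 → 3, so m(3) = 3.
  α_2 = 5: Horner steps 5 → 6, so m(5) = 6.
  α_3 = 4: Horner steps 5 → 1, so m(4) = 1.
  α_4 = 6: Horner steps 5 → 4, so m(6) = 4.
  α_5 = 1: Horner steps 5 → 0, so m(1) = 0.
Codeword c = [3, 6, 1, 4, 0] ∈ F_7^5.
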